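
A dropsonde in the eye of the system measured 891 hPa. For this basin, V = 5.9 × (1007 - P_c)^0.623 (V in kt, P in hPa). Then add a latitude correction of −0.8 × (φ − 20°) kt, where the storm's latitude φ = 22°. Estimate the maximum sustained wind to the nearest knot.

112 kt

ΔP = 1007 − 891 = 116 hPa.
116^0.623 ≈ 19.327.
V ≈ 5.9 × 19.327 ≈ 114.0 kt.
Latitude correction: −0.8 × (22 − 20) = -1.6 kt.
Corrected V ≈ 112.4 kt → 112 kt.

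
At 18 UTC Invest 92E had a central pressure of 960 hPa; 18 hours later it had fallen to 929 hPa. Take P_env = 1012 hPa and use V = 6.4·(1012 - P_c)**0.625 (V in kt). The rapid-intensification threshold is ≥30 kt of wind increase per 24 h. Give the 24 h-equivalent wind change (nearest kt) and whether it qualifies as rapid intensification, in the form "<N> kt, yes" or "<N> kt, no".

34 kt, yes

V₁: ΔP = 52, V ≈ 6.4 × 52^0.625 ≈ 75.63 kt.
V₂: ΔP = 83, V ≈ 6.4 × 83^0.625 ≈ 101.30 kt.
ΔV over 18 h = 25.67 kt → 24 h equivalent = 25.67 × 24/18 ≈ 34.23 kt.
34 kt ≥ 30 kt ⇒ rapid intensification.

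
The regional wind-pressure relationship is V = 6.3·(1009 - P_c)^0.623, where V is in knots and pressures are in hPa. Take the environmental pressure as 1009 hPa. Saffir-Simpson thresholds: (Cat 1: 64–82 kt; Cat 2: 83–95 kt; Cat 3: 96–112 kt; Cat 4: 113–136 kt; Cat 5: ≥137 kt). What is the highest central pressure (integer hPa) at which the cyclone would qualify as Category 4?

906 hPa

Category 4 begins at V = 113 kt.
Required ΔP = (113/6.3)^(1/0.623) = 17.937^1.605 ≈ 102.90 hPa.
P_c ≤ 1009 − 102.90 = 906.10, so the highest integer P_c is 906 hPa.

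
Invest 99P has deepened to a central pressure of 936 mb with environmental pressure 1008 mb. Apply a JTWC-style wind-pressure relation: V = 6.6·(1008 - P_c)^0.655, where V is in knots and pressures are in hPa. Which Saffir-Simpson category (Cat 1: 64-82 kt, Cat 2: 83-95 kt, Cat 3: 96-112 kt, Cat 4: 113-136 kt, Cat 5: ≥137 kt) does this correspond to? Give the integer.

3

ΔP = 1008 − 936 = 72 mb.
V ≈ 6.6 × 72^0.655 = 6.6 × 16.46 ≈ 109 kt.
109 kt falls in the Category 3 band.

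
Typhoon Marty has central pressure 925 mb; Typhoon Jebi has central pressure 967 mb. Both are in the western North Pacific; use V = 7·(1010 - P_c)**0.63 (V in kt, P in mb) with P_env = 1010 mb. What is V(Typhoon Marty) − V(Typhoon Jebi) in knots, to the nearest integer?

Typhoon Marty: ΔP = 85; V ≈ 7 × 85^0.63 ≈ 114.98 kt.
Typhoon Jebi: ΔP = 43; V ≈ 7 × 43^0.63 ≈ 74.85 kt.
Difference ≈ 114.98 − 74.85 = 40.13 → 40 kt.

40 kt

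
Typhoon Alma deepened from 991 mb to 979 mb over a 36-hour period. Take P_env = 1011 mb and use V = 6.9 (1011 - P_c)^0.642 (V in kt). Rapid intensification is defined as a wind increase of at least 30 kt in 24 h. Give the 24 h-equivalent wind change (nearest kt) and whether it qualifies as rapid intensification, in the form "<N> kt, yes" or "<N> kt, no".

V₁: ΔP = 20, V ≈ 6.9 × 20^0.642 ≈ 47.22 kt.
V₂: ΔP = 32, V ≈ 6.9 × 32^0.642 ≈ 63.85 kt.
ΔV over 36 h = 16.63 kt → 24 h equivalent = 16.63 × 24/36 ≈ 11.09 kt.
11 kt < 30 kt ⇒ not rapid intensification.

11 kt, no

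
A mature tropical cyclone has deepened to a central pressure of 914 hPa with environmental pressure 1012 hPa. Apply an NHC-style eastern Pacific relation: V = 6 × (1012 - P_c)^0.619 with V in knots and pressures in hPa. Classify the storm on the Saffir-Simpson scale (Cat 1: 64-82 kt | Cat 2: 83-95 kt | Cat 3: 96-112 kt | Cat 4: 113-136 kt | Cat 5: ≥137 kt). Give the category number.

3

ΔP = 1012 − 914 = 98 hPa.
V ≈ 6 × 98^0.619 = 6 × 17.08 ≈ 102 kt.
102 kt falls in the Category 3 band.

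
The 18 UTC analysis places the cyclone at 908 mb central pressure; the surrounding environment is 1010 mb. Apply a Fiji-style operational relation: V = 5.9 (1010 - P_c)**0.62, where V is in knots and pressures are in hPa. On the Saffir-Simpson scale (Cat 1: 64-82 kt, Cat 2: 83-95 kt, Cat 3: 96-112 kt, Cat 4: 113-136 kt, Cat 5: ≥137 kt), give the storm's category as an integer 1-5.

ΔP = 1010 − 908 = 102 mb.
V ≈ 5.9 × 102^0.62 = 5.9 × 17.59 ≈ 104 kt.
104 kt falls in the Category 3 band.

3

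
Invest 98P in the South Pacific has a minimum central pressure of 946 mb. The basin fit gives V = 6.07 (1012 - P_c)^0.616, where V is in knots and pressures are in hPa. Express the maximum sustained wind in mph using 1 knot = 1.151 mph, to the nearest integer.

92 mph

ΔP = 1012 − 946 = 66 mb.
V ≈ 6.07 × 66^0.616 = 6.07 × 13.208 ≈ 80.173 kt.
80.173 × 1.151 ≈ 92.28 mph → 92 mph.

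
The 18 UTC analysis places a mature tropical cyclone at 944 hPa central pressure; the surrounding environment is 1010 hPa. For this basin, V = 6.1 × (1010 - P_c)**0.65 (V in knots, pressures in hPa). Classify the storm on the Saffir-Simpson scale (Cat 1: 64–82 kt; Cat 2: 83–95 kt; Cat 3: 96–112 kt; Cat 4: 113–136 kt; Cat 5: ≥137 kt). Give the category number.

2

ΔP = 1010 − 944 = 66 hPa.
V ≈ 6.1 × 66^0.65 = 6.1 × 15.23 ≈ 93 kt.
93 kt falls in the Category 2 band.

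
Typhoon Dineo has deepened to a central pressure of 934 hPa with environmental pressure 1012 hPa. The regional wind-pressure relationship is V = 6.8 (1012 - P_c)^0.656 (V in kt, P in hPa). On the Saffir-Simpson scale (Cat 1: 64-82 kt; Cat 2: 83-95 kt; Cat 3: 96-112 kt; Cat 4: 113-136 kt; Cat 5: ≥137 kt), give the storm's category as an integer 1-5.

4

ΔP = 1012 − 934 = 78 hPa.
V ≈ 6.8 × 78^0.656 = 6.8 × 17.43 ≈ 119 kt.
119 kt falls in the Category 4 band.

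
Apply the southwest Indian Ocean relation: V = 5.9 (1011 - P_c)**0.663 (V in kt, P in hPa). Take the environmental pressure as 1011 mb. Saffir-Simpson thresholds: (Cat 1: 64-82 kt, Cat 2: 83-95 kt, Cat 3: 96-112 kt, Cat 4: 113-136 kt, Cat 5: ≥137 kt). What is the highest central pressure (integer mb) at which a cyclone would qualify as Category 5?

Category 5 begins at V = 137 kt.
Required ΔP = (137/5.9)^(1/0.663) = 23.220^1.508 ≈ 114.85 mb.
P_c ≤ 1011 − 114.85 = 896.15, so the highest integer P_c is 896 mb.

896 mb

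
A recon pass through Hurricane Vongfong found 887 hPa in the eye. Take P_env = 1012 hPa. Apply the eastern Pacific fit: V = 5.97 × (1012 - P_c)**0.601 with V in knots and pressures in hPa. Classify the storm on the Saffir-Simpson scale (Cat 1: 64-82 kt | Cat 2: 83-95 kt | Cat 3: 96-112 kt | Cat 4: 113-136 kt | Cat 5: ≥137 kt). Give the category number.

ΔP = 1012 − 887 = 125 hPa.
V ≈ 5.97 × 125^0.601 = 5.97 × 18.21 ≈ 109 kt.
109 kt falls in the Category 3 band.

3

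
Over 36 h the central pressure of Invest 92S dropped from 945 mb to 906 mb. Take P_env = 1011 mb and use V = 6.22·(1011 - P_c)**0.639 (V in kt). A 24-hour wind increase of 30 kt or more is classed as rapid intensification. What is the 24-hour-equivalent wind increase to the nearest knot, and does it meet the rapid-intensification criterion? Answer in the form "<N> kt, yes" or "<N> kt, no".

V₁: ΔP = 66, V ≈ 6.22 × 66^0.639 ≈ 90.46 kt.
V₂: ΔP = 105, V ≈ 6.22 × 105^0.639 ≈ 121.71 kt.
ΔV over 36 h = 31.25 kt → 24 h equivalent = 31.25 × 24/36 ≈ 20.83 kt.
21 kt < 30 kt ⇒ not rapid intensification.

21 kt, no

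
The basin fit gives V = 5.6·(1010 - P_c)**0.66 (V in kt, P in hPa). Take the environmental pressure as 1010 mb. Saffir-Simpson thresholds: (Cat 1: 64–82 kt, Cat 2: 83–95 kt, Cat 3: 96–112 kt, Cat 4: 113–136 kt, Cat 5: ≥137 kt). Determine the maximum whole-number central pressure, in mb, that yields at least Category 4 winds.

Category 4 begins at V = 113 kt.
Required ΔP = (113/5.6)^(1/0.66) = 20.179^1.515 ≈ 94.87 mb.
P_c ≤ 1010 − 94.87 = 915.13, so the highest integer P_c is 915 mb.

915 mb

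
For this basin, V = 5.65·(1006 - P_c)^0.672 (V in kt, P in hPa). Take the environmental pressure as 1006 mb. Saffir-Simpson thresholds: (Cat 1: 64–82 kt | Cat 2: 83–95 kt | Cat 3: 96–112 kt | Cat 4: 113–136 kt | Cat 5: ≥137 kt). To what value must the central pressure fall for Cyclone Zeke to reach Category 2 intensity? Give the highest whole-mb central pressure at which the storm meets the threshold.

951 mb

Category 2 begins at V = 83 kt.
Required ΔP = (83/5.65)^(1/0.672) = 14.690^1.488 ≈ 54.53 mb.
P_c ≤ 1006 − 54.53 = 951.47, so the highest integer P_c is 951 mb.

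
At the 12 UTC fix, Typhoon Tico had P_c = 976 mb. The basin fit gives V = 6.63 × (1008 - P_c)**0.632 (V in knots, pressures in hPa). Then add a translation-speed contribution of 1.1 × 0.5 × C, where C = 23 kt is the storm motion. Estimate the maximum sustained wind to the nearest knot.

72 kt

ΔP = 1008 − 976 = 32 mb.
32^0.632 ≈ 8.938.
V ≈ 6.63 × 8.938 ≈ 59.3 kt.
Translation term: 1.1 × 0.5 × 23 = 12.65 kt.
Corrected V ≈ 71.95 kt → 72 kt.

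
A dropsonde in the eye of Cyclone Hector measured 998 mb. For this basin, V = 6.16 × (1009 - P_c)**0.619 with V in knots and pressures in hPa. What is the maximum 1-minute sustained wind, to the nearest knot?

27 kt

ΔP = 1009 − 998 = 11 mb.
11^0.619 ≈ 4.412.
V ≈ 6.16 × 4.412 ≈ 27.2 kt.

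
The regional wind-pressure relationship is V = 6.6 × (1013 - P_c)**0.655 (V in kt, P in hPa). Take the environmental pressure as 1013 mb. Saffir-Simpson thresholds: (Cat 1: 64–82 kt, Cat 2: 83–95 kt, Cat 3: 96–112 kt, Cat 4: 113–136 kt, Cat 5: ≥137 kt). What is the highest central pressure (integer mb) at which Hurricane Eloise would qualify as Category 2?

Category 2 begins at V = 83 kt.
Required ΔP = (83/6.6)^(1/0.655) = 12.576^1.527 ≈ 47.72 mb.
P_c ≤ 1013 − 47.72 = 965.28, so the highest integer P_c is 965 mb.

965 mb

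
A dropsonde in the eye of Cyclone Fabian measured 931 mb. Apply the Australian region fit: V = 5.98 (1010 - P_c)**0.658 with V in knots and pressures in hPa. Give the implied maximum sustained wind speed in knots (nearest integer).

106 kt

ΔP = 1010 − 931 = 79 mb.
79^0.658 ≈ 17.727.
V ≈ 5.98 × 17.727 ≈ 106.0 kt.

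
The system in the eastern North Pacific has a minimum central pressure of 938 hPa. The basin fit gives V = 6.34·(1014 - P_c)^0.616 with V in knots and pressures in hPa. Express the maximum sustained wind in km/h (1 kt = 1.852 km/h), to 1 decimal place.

ΔP = 1014 − 938 = 76 hPa.
V ≈ 6.34 × 76^0.616 = 6.34 × 14.407 ≈ 91.342 kt.
91.342 × 1.852 ≈ 169.17 km/h → 169.2 km/h.

169.2 km/h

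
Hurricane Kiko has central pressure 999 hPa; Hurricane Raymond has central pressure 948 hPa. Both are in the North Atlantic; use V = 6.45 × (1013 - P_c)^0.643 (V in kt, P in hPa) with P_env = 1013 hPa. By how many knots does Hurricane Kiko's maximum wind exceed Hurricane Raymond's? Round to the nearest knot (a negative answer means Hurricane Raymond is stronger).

-59 kt

Hurricane Kiko: ΔP = 14; V ≈ 6.45 × 14^0.643 ≈ 35.20 kt.
Hurricane Raymond: ΔP = 65; V ≈ 6.45 × 65^0.643 ≈ 94.46 kt.
Difference ≈ 35.20 − 94.46 = -59.26 → -59 kt.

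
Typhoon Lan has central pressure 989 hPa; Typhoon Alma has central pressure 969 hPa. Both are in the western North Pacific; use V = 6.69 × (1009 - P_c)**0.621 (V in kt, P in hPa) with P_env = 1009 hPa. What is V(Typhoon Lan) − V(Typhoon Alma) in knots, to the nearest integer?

-23 kt

Typhoon Lan: ΔP = 20; V ≈ 6.69 × 20^0.621 ≈ 42.99 kt.
Typhoon Alma: ΔP = 40; V ≈ 6.69 × 40^0.621 ≈ 66.12 kt.
Difference ≈ 42.99 − 66.12 = -23.13 → -23 kt.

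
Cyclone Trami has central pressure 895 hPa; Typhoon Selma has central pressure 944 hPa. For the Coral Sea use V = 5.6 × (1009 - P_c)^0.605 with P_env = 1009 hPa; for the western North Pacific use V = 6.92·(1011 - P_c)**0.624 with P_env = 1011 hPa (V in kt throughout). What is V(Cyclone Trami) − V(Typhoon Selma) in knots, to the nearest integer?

3 kt

Cyclone Trami: ΔP = 114; V ≈ 5.6 × 114^0.605 ≈ 98.31 kt.
Typhoon Selma: ΔP = 67; V ≈ 6.92 × 67^0.624 ≈ 95.41 kt.
Difference ≈ 98.31 − 95.41 = 2.90 → 3 kt.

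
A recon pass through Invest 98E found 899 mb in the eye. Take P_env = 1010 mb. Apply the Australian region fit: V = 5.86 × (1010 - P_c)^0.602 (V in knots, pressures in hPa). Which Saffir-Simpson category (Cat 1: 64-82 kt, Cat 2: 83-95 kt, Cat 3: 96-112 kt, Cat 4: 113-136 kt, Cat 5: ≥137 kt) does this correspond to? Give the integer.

ΔP = 1010 − 899 = 111 mb.
V ≈ 5.86 × 111^0.602 = 5.86 × 17.03 ≈ 100 kt.
100 kt falls in the Category 3 band.

3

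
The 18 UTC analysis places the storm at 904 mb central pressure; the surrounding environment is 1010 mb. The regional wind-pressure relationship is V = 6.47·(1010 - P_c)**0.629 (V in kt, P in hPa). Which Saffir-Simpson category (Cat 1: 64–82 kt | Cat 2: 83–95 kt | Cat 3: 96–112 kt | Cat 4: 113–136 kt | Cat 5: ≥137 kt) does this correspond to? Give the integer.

4

ΔP = 1010 − 904 = 106 mb.
V ≈ 6.47 × 106^0.629 = 6.47 × 18.79 ≈ 122 kt.
122 kt falls in the Category 4 band.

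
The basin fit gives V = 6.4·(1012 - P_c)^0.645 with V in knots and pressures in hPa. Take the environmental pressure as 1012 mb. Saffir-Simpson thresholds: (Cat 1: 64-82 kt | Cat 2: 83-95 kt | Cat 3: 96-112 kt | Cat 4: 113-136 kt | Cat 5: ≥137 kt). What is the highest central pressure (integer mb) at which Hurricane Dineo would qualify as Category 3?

Category 3 begins at V = 96 kt.
Required ΔP = (96/6.4)^(1/0.645) = 15.000^1.550 ≈ 66.59 mb.
P_c ≤ 1012 − 66.59 = 945.41, so the highest integer P_c is 945 mb.

945 mb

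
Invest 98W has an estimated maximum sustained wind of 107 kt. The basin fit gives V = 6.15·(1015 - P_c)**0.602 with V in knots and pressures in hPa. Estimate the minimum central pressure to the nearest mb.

900 mb

ΔP = (V / 6.15)^(1/0.602) = (107/6.15)^1.661.
107/6.15 = 17.398; 17.398^1.661 ≈ 114.99 mb.
P_c = 1015 − 114.99 = 900.01 ≈ 900 mb.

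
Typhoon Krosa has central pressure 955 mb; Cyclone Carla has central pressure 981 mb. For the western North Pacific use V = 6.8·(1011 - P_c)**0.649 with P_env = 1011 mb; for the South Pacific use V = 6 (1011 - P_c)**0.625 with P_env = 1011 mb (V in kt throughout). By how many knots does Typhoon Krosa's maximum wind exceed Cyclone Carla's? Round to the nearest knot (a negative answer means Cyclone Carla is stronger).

Typhoon Krosa: ΔP = 56; V ≈ 6.8 × 56^0.649 ≈ 92.70 kt.
Cyclone Carla: ΔP = 30; V ≈ 6 × 30^0.625 ≈ 50.27 kt.
Difference ≈ 92.70 − 50.27 = 42.43 → 42 kt.

42 kt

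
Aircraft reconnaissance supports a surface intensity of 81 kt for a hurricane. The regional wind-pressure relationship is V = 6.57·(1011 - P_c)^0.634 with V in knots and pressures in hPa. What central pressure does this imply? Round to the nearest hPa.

958 hPa

ΔP = (V / 6.57)^(1/0.634) = (81/6.57)^1.577.
81/6.57 = 12.329; 12.329^1.577 ≈ 52.56 hPa.
P_c = 1011 − 52.56 = 958.44 ≈ 958 hPa.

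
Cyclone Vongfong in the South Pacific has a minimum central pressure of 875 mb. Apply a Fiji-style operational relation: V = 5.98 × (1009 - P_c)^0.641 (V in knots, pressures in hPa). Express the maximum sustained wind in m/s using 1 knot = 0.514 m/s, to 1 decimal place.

ΔP = 1009 − 875 = 134 mb.
V ≈ 5.98 × 134^0.641 = 5.98 × 23.093 ≈ 138.094 kt.
138.094 × 0.514 ≈ 70.98 m/s → 71.0 m/s.

71.0 m/s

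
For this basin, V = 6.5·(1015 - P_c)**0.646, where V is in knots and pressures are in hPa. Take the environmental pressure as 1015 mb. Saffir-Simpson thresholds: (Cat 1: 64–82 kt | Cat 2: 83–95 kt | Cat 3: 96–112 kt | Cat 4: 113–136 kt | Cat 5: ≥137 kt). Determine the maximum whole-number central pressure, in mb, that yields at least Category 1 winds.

Category 1 begins at V = 64 kt.
Required ΔP = (64/6.5)^(1/0.646) = 9.846^1.548 ≈ 34.48 mb.
P_c ≤ 1015 − 34.48 = 980.52, so the highest integer P_c is 980 mb.

980 mb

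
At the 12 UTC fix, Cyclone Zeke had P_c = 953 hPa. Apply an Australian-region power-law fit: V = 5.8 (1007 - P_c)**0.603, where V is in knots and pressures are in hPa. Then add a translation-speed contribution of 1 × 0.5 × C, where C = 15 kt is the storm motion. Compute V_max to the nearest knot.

72 kt

ΔP = 1007 − 953 = 54 hPa.
54^0.603 ≈ 11.082.
V ≈ 5.8 × 11.082 ≈ 64.3 kt.
Translation term: 1 × 0.5 × 15 = 7.5 kt.
Corrected V ≈ 71.8 kt → 72 kt.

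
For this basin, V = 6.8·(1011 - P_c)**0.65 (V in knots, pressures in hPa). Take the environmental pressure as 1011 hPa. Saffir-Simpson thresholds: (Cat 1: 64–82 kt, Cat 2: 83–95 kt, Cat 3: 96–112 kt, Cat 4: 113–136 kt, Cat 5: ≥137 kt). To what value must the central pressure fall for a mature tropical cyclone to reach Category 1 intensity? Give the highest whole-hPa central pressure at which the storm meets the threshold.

Category 1 begins at V = 64 kt.
Required ΔP = (64/6.8)^(1/0.65) = 9.412^1.538 ≈ 31.47 hPa.
P_c ≤ 1011 − 31.47 = 979.53, so the highest integer P_c is 979 hPa.

979 hPa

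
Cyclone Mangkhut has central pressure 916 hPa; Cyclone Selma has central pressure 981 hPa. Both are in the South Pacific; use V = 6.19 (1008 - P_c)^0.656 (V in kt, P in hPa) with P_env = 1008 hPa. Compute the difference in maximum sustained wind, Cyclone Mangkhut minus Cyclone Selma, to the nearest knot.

Cyclone Mangkhut: ΔP = 92; V ≈ 6.19 × 92^0.656 ≈ 120.21 kt.
Cyclone Selma: ΔP = 27; V ≈ 6.19 × 27^0.656 ≈ 53.79 kt.
Difference ≈ 120.21 − 53.79 = 66.42 → 66 kt.

66 kt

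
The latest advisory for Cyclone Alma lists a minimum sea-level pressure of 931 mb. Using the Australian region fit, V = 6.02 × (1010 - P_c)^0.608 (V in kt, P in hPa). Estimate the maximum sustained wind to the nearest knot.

86 kt

ΔP = 1010 − 931 = 79 mb.
79^0.608 ≈ 14.248.
V ≈ 6.02 × 14.248 ≈ 85.8 kt.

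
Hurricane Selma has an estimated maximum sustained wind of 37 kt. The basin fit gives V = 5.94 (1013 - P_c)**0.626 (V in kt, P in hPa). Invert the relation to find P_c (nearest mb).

ΔP = (V / 5.94)^(1/0.626) = (37/5.94)^1.597.
37/5.94 = 6.229; 6.229^1.597 ≈ 18.58 mb.
P_c = 1013 − 18.58 = 994.42 ≈ 994 mb.

994 mb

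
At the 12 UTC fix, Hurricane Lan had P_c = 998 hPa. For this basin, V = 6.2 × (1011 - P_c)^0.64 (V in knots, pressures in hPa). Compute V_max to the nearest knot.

32 kt

ΔP = 1011 − 998 = 13 hPa.
13^0.64 ≈ 5.163.
V ≈ 6.2 × 5.163 ≈ 32.0 kt.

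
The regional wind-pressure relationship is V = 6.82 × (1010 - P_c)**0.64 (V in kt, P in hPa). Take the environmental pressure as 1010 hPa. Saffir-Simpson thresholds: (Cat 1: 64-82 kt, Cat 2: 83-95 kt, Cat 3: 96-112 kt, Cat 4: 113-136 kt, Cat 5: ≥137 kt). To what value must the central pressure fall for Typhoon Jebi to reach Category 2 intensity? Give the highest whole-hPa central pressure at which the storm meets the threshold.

Category 2 begins at V = 83 kt.
Required ΔP = (83/6.82)^(1/0.64) = 12.170^1.562 ≈ 49.63 hPa.
P_c ≤ 1010 − 49.63 = 960.37, so the highest integer P_c is 960 hPa.

960 hPa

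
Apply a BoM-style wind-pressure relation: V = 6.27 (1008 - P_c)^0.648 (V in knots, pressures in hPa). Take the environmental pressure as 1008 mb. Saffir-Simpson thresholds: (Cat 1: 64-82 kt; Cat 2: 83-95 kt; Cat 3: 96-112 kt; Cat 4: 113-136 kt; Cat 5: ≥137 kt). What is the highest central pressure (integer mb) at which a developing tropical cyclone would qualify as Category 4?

Category 4 begins at V = 113 kt.
Required ΔP = (113/6.27)^(1/0.648) = 18.022^1.543 ≈ 86.69 mb.
P_c ≤ 1008 − 86.69 = 921.31, so the highest integer P_c is 921 mb.

921 mb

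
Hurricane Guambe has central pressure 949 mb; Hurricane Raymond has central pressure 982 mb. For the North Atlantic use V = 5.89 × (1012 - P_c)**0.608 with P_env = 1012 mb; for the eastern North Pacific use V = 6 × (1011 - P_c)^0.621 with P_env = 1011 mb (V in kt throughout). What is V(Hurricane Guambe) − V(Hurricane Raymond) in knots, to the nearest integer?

Hurricane Guambe: ΔP = 63; V ≈ 5.89 × 63^0.608 ≈ 73.13 kt.
Hurricane Raymond: ΔP = 29; V ≈ 6 × 29^0.621 ≈ 48.56 kt.
Difference ≈ 73.13 − 48.56 = 24.57 → 25 kt.

25 kt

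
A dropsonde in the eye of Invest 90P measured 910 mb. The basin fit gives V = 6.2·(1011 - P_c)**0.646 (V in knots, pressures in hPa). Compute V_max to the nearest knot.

122 kt

ΔP = 1011 − 910 = 101 mb.
101^0.646 ≈ 19.715.
V ≈ 6.2 × 19.715 ≈ 122.2 kt.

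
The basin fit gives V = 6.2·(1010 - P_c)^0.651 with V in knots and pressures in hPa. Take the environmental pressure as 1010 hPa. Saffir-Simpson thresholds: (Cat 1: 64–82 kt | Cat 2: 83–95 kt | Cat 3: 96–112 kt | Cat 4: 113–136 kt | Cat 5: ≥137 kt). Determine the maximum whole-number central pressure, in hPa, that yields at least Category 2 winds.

956 hPa

Category 2 begins at V = 83 kt.
Required ΔP = (83/6.2)^(1/0.651) = 13.387^1.536 ≈ 53.79 hPa.
P_c ≤ 1010 − 53.79 = 956.21, so the highest integer P_c is 956 hPa.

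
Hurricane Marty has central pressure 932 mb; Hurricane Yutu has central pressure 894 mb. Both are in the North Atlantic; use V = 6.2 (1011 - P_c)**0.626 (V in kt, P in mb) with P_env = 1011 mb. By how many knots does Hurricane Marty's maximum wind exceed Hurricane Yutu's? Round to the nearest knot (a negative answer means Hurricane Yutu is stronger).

-27 kt

Hurricane Marty: ΔP = 79; V ≈ 6.2 × 79^0.626 ≈ 95.57 kt.
Hurricane Yutu: ΔP = 117; V ≈ 6.2 × 117^0.626 ≈ 122.20 kt.
Difference ≈ 95.57 − 122.20 = -26.63 → -27 kt.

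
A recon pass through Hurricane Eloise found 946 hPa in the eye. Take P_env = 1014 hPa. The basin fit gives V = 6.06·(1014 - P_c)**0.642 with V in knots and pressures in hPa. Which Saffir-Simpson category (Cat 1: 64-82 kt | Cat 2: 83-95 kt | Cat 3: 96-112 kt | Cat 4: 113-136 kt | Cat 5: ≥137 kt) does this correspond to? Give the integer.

ΔP = 1014 − 946 = 68 hPa.
V ≈ 6.06 × 68^0.642 = 6.06 × 15.01 ≈ 91 kt.
91 kt falls in the Category 2 band.

2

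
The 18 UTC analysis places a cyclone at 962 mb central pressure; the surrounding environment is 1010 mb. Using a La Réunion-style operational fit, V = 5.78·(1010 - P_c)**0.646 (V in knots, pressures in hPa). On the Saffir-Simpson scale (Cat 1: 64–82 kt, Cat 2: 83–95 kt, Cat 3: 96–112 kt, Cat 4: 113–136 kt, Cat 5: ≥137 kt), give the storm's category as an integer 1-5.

1

ΔP = 1010 − 962 = 48 mb.
V ≈ 5.78 × 48^0.646 = 5.78 × 12.19 ≈ 70 kt.
70 kt falls in the Category 1 band.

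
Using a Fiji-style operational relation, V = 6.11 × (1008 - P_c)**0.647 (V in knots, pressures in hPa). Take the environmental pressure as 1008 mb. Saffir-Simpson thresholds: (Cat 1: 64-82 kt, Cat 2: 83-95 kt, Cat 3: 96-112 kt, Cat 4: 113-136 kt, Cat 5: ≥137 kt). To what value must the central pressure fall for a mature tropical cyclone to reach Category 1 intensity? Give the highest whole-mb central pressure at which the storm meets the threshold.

Category 1 begins at V = 64 kt.
Required ΔP = (64/6.11)^(1/0.647) = 10.475^1.546 ≈ 37.73 mb.
P_c ≤ 1008 − 37.73 = 970.27, so the highest integer P_c is 970 mb.

970 mb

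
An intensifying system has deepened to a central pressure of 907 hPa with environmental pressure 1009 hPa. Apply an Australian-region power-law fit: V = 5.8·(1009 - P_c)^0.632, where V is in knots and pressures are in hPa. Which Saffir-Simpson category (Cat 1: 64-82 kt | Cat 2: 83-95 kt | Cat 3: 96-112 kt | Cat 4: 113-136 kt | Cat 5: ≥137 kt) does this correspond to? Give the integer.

3

ΔP = 1009 − 907 = 102 hPa.
V ≈ 5.8 × 102^0.632 = 5.8 × 18.60 ≈ 108 kt.
108 kt falls in the Category 3 band.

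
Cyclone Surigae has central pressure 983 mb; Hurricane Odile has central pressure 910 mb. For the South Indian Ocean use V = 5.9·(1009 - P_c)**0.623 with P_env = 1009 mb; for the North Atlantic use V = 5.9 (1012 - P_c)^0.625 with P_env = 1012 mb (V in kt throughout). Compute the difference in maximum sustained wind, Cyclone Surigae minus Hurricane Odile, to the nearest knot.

-61 kt

Cyclone Surigae: ΔP = 26; V ≈ 5.9 × 26^0.623 ≈ 44.91 kt.
Hurricane Odile: ΔP = 102; V ≈ 5.9 × 102^0.625 ≈ 106.23 kt.
Difference ≈ 44.91 − 106.23 = -61.32 → -61 kt.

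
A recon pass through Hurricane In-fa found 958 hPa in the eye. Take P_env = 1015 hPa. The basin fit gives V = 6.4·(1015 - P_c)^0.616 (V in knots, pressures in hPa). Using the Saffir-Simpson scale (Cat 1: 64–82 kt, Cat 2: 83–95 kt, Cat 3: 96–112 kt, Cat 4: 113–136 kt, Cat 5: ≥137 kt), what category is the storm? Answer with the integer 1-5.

1

ΔP = 1015 − 958 = 57 hPa.
V ≈ 6.4 × 57^0.616 = 6.4 × 12.07 ≈ 77 kt.
77 kt falls in the Category 1 band.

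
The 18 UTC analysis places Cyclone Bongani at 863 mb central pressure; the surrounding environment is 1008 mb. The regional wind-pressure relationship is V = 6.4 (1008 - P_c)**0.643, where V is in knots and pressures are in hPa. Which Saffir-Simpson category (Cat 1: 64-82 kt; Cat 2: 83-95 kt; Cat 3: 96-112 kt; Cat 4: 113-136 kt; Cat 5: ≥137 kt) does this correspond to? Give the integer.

ΔP = 1008 − 863 = 145 mb.
V ≈ 6.4 × 145^0.643 = 6.4 × 24.53 ≈ 157 kt.
157 kt falls in the Category 5 band.

5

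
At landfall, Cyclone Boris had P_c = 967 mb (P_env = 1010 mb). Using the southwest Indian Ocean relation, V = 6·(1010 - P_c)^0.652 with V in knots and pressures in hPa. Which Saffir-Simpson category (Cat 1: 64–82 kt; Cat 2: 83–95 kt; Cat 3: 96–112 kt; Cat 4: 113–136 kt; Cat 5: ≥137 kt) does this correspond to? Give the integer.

1

ΔP = 1010 − 967 = 43 mb.
V ≈ 6 × 43^0.652 = 6 × 11.62 ≈ 70 kt.
70 kt falls in the Category 1 band.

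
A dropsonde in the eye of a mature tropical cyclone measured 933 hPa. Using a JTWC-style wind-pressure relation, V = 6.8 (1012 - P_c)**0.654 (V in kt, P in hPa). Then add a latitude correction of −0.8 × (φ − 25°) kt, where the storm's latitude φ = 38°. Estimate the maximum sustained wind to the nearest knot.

108 kt

ΔP = 1012 − 933 = 79 hPa.
79^0.654 ≈ 17.420.
V ≈ 6.8 × 17.420 ≈ 118.5 kt.
Latitude correction: −0.8 × (38 − 25) = -10.4 kt.
Corrected V ≈ 108.1 kt → 108 kt.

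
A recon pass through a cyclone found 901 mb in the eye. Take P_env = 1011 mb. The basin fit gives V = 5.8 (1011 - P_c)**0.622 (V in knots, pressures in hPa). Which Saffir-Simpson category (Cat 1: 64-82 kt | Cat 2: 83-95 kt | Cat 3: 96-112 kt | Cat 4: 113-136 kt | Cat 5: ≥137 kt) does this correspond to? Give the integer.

ΔP = 1011 − 901 = 110 mb.
V ≈ 5.8 × 110^0.622 = 5.8 × 18.61 ≈ 108 kt.
108 kt falls in the Category 3 band.

3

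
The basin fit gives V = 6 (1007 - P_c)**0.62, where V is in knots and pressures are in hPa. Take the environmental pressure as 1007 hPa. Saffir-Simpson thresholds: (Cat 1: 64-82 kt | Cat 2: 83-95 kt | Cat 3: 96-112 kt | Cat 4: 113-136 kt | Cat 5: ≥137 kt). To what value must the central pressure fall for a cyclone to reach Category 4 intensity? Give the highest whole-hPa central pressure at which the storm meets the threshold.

Category 4 begins at V = 113 kt.
Required ΔP = (113/6)^(1/0.62) = 18.833^1.613 ≈ 113.85 hPa.
P_c ≤ 1007 − 113.85 = 893.15, so the highest integer P_c is 893 hPa.

893 hPa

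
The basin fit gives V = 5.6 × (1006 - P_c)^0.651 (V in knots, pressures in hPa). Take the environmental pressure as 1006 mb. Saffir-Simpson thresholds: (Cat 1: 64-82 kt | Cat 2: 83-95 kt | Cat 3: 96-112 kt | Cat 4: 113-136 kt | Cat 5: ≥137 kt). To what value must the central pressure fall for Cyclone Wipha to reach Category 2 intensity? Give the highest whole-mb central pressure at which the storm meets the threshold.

Category 2 begins at V = 83 kt.
Required ΔP = (83/5.6)^(1/0.651) = 14.821^1.536 ≈ 62.89 mb.
P_c ≤ 1006 − 62.89 = 943.11, so the highest integer P_c is 943 mb.

943 mb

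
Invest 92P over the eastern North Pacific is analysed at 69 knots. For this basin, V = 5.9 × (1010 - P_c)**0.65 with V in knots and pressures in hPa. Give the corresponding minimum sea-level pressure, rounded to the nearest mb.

ΔP = (V / 5.9)^(1/0.65) = (69/5.9)^1.538.
69/5.9 = 11.695; 11.695^1.538 ≈ 43.96 mb.
P_c = 1010 − 43.96 = 966.04 ≈ 966 mb.

966 mb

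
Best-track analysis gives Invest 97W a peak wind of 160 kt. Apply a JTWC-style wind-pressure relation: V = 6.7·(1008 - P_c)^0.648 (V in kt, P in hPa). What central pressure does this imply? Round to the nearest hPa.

ΔP = (V / 6.7)^(1/0.648) = (160/6.7)^1.543.
160/6.7 = 23.881; 23.881^1.543 ≈ 133.85 hPa.
P_c = 1008 − 133.85 = 874.15 ≈ 874 hPa.

874 hPa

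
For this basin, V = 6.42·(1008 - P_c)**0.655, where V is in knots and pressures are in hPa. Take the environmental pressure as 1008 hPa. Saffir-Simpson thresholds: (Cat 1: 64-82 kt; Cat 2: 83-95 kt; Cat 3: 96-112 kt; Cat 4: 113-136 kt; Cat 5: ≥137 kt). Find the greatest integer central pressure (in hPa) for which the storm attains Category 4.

928 hPa

Category 4 begins at V = 113 kt.
Required ΔP = (113/6.42)^(1/0.655) = 17.601^1.527 ≈ 79.72 hPa.
P_c ≤ 1008 − 79.72 = 928.28, so the highest integer P_c is 928 hPa.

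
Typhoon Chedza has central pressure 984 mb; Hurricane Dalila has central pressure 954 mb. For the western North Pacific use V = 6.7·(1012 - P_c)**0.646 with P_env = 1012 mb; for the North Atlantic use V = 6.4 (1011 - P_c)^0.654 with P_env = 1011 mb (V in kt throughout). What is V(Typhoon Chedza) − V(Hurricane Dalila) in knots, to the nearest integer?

Typhoon Chedza: ΔP = 28; V ≈ 6.7 × 28^0.646 ≈ 57.67 kt.
Hurricane Dalila: ΔP = 57; V ≈ 6.4 × 57^0.654 ≈ 90.06 kt.
Difference ≈ 57.67 − 90.06 = -32.39 → -32 kt.

-32 kt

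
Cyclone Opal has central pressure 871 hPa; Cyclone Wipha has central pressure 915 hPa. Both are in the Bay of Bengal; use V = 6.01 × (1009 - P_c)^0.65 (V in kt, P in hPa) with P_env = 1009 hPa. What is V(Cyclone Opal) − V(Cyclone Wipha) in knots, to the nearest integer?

33 kt

Cyclone Opal: ΔP = 138; V ≈ 6.01 × 138^0.65 ≈ 147.84 kt.
Cyclone Wipha: ΔP = 94; V ≈ 6.01 × 94^0.65 ≈ 115.19 kt.
Difference ≈ 147.84 − 115.19 = 32.65 → 33 kt.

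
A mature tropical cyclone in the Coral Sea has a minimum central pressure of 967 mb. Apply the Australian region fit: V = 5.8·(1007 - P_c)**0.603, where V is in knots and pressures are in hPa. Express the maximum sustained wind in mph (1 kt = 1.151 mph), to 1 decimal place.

61.7 mph

ΔP = 1007 − 967 = 40 mb.
V ≈ 5.8 × 40^0.603 = 5.8 × 9.248 ≈ 53.638 kt.
53.638 × 1.151 ≈ 61.74 mph → 61.7 mph.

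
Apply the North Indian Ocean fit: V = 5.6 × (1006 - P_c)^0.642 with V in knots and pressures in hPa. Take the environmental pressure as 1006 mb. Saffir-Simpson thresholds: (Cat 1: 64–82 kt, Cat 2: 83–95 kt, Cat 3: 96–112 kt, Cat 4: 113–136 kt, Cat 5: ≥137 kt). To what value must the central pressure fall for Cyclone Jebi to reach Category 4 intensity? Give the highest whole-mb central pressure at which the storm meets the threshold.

898 mb

Category 4 begins at V = 113 kt.
Required ΔP = (113/5.6)^(1/0.642) = 20.179^1.558 ≈ 107.78 mb.
P_c ≤ 1006 − 107.78 = 898.22, so the highest integer P_c is 898 mb.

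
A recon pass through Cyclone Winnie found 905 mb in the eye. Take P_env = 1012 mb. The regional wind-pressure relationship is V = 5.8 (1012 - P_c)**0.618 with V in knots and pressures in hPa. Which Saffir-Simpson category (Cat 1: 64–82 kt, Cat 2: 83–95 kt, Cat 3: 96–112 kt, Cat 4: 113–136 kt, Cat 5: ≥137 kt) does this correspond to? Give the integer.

ΔP = 1012 − 905 = 107 mb.
V ≈ 5.8 × 107^0.618 = 5.8 × 17.95 ≈ 104 kt.
104 kt falls in the Category 3 band.

3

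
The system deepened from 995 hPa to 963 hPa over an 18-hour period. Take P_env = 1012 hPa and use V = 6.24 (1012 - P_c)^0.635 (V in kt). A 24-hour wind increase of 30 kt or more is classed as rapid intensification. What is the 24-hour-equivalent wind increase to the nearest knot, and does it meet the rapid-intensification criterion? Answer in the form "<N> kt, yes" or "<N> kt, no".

48 kt, yes

V₁: ΔP = 17, V ≈ 6.24 × 17^0.635 ≈ 37.72 kt.
V₂: ΔP = 49, V ≈ 6.24 × 49^0.635 ≈ 73.87 kt.
ΔV over 18 h = 36.15 kt → 24 h equivalent = 36.15 × 24/18 ≈ 48.20 kt.
48 kt ≥ 30 kt ⇒ rapid intensification.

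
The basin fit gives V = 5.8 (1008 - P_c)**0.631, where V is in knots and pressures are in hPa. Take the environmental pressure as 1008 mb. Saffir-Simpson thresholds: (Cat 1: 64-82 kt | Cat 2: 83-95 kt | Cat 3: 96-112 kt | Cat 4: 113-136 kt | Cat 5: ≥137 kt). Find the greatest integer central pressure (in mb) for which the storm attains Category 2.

Category 2 begins at V = 83 kt.
Required ΔP = (83/5.8)^(1/0.631) = 14.310^1.585 ≈ 67.84 mb.
P_c ≤ 1008 − 67.84 = 940.16, so the highest integer P_c is 940 mb.

940 mb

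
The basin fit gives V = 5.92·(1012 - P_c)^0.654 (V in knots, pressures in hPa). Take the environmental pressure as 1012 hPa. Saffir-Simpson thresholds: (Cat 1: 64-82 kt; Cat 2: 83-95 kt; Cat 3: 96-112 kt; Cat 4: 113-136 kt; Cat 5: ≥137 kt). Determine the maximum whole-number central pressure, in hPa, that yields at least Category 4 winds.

Category 4 begins at V = 113 kt.
Required ΔP = (113/5.92)^(1/0.654) = 19.088^1.529 ≈ 90.85 hPa.
P_c ≤ 1012 − 90.85 = 921.15, so the highest integer P_c is 921 hPa.

921 hPa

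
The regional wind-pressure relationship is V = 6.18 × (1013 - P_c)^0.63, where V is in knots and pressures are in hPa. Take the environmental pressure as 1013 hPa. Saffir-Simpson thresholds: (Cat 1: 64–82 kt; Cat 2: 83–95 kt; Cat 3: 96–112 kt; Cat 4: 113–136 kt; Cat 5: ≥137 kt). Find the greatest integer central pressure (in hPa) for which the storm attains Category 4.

912 hPa

Category 4 begins at V = 113 kt.
Required ΔP = (113/6.18)^(1/0.63) = 18.285^1.587 ≈ 100.77 hPa.
P_c ≤ 1013 − 100.77 = 912.23, so the highest integer P_c is 912 hPa.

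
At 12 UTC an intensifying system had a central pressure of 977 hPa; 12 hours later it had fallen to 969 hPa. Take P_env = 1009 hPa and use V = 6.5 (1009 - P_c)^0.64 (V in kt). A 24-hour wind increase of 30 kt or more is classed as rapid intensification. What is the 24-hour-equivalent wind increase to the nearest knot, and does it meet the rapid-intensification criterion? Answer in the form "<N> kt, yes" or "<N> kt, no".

V₁: ΔP = 32, V ≈ 6.5 × 32^0.64 ≈ 59.73 kt.
V₂: ΔP = 40, V ≈ 6.5 × 40^0.64 ≈ 68.90 kt.
ΔV over 12 h = 9.17 kt → 24 h equivalent = 9.17 × 24/12 ≈ 18.34 kt.
18 kt < 30 kt ⇒ not rapid intensification.

18 kt, no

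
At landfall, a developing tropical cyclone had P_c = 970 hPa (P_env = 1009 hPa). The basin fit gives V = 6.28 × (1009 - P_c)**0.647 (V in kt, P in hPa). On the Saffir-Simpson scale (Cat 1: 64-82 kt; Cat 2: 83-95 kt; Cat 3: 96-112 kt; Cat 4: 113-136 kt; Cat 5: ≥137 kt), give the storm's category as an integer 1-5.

ΔP = 1009 − 970 = 39 hPa.
V ≈ 6.28 × 39^0.647 = 6.28 × 10.70 ≈ 67 kt.
67 kt falls in the Category 1 band.

1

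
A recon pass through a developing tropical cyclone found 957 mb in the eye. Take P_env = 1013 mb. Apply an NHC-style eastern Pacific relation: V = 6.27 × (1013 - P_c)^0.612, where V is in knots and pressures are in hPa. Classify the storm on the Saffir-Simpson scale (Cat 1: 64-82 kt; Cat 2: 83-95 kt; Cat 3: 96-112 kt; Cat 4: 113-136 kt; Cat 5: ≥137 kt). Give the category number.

1

ΔP = 1013 − 957 = 56 mb.
V ≈ 6.27 × 56^0.612 = 6.27 × 11.75 ≈ 74 kt.
74 kt falls in the Category 1 band.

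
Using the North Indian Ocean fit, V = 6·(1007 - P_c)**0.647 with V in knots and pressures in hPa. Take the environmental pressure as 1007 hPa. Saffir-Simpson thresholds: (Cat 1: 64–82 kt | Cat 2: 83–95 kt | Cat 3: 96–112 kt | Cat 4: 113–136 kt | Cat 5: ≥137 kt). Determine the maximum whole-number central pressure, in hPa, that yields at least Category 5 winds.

Category 5 begins at V = 137 kt.
Required ΔP = (137/6)^(1/0.647) = 22.833^1.546 ≈ 125.83 hPa.
P_c ≤ 1007 − 125.83 = 881.17, so the highest integer P_c is 881 hPa.

881 hPa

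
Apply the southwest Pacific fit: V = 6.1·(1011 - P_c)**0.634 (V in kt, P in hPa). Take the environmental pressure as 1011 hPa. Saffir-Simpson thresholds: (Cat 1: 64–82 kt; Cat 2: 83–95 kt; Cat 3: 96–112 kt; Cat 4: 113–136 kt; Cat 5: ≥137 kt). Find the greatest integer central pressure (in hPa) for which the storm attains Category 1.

Category 1 begins at V = 64 kt.
Required ΔP = (64/6.1)^(1/0.634) = 10.492^1.577 ≈ 40.75 hPa.
P_c ≤ 1011 − 40.75 = 970.25, so the highest integer P_c is 970 hPa.

970 hPa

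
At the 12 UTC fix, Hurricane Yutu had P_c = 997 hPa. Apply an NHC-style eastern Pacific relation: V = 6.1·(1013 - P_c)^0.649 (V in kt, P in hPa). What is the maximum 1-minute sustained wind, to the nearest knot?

37 kt

ΔP = 1013 − 997 = 16 hPa.
16^0.649 ≈ 6.046.
V ≈ 6.1 × 6.046 ≈ 36.9 kt.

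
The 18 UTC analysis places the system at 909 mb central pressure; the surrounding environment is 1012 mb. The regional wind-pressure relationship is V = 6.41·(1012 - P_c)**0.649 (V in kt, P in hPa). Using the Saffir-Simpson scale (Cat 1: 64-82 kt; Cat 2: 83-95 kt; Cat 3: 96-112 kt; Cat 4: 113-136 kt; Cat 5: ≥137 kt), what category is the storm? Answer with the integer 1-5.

4

ΔP = 1012 − 909 = 103 mb.
V ≈ 6.41 × 103^0.649 = 6.41 × 20.25 ≈ 130 kt.
130 kt falls in the Category 4 band.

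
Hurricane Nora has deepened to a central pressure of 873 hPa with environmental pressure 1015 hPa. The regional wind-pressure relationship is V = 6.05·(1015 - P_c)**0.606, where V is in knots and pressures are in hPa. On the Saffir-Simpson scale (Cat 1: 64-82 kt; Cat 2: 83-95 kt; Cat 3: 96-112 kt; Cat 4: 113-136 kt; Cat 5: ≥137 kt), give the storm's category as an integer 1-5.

4

ΔP = 1015 − 873 = 142 hPa.
V ≈ 6.05 × 142^0.606 = 6.05 × 20.15 ≈ 122 kt.
122 kt falls in the Category 4 band.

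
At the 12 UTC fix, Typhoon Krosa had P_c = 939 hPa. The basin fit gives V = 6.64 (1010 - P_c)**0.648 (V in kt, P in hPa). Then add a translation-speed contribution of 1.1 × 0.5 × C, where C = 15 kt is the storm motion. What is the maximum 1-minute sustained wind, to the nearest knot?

113 kt

ΔP = 1010 − 939 = 71 hPa.
71^0.648 ≈ 15.835.
V ≈ 6.64 × 15.835 ≈ 105.1 kt.
Translation term: 1.1 × 0.5 × 15 = 8.25 kt.
Corrected V ≈ 113.35 kt → 113 kt.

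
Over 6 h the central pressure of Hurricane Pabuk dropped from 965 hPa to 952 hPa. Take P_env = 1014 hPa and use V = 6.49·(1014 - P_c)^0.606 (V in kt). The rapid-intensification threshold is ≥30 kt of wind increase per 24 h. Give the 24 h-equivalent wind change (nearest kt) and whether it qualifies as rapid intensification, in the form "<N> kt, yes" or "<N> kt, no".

V₁: ΔP = 49, V ≈ 6.49 × 49^0.606 ≈ 68.63 kt.
V₂: ΔP = 62, V ≈ 6.49 × 62^0.606 ≈ 79.15 kt.
ΔV over 6 h = 10.52 kt → 24 h equivalent = 10.52 × 24/6 ≈ 42.08 kt.
42 kt ≥ 30 kt ⇒ rapid intensification.

42 kt, yes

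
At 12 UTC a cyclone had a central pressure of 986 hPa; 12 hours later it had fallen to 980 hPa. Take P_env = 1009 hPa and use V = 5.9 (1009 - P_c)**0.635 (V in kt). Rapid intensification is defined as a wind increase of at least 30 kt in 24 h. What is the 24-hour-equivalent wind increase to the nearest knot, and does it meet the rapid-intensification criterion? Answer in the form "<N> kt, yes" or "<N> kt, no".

V₁: ΔP = 23, V ≈ 5.9 × 23^0.635 ≈ 43.21 kt.
V₂: ΔP = 29, V ≈ 5.9 × 29^0.635 ≈ 50.06 kt.
ΔV over 12 h = 6.85 kt → 24 h equivalent = 6.85 × 24/12 ≈ 13.70 kt.
14 kt < 30 kt ⇒ not rapid intensification.

14 kt, no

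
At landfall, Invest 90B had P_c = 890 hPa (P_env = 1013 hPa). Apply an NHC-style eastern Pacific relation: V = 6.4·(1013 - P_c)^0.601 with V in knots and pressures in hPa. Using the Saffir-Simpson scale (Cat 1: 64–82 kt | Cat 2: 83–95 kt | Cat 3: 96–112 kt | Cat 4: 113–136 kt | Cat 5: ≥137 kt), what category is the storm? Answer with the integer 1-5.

ΔP = 1013 − 890 = 123 hPa.
V ≈ 6.4 × 123^0.601 = 6.4 × 18.03 ≈ 115 kt.
115 kt falls in the Category 4 band.

4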